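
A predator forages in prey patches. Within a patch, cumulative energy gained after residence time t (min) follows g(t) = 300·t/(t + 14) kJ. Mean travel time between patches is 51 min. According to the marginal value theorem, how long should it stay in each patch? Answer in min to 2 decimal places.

26.72 min

Optimal t* satisfies g'(t*) = g(t*)/(T + t*).
g'(t) = 300·14/(t + 14)². Setting 300·14/(t+14)² = 300t/[(t+14)(51+t)] gives 14(51+t) = t(t+14), so t² = 14×51 = 714.
t* = √714 = 26.72 min.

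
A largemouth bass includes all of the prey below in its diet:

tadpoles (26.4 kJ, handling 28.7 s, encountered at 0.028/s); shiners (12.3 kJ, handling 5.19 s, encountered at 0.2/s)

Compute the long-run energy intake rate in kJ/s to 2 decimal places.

R = (0.028×26.4 + 0.2×12.3) / (1 + 0.028×28.7 + 0.2×5.19) = 3.199/2.842 = 1.126 kJ/s.

1.13 kJ/s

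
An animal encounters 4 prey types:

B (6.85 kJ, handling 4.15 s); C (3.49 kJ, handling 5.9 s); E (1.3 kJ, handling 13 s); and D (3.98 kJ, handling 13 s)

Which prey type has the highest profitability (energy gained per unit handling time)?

Profitability E/h (kJ/s): B = 6.85/4.15 = 1.65, C = 3.49/5.9 = 0.592, E = 1.3/13 = 0.1, D = 3.98/13 = 0.306.
Ranked: B > C > D > E.

B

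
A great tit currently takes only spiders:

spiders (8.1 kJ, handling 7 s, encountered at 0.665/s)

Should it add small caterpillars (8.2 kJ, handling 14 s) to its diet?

On spiders alone, R = ΣλE/(1+Σλh) = 5.386/5.655 = 0.9525 kJ/s.
small caterpillars: E/h = 8.2/14 = 0.5857 kJ/s.
0.5857 < 0.9525, so adding small caterpillars would lower the average — exclude it.

No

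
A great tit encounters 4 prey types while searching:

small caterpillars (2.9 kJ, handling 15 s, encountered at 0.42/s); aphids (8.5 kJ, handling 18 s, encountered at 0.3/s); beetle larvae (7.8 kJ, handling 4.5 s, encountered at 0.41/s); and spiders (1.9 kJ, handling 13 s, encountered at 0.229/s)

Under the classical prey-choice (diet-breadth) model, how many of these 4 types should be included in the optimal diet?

Profitabilities (E/h, kJ/s): beetle larvae 1.73, aphids 0.472, small caterpillars 0.193, spiders 0.146. Add prey in this order while the next type's profitability exceeds the intake rate on those already taken.
Rate on top 1: 1.124. aphids: 0.472 < 1.124 → exclude; stop.
Optimal diet: beetle larvae — 1 of 4 types.

1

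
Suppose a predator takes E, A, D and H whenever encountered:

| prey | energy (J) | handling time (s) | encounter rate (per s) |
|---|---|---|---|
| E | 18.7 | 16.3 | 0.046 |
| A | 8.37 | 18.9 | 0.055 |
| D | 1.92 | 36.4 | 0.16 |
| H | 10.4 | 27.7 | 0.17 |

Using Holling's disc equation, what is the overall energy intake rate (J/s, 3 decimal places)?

0.255 J/s

R = Σλ_iE_i / (1 + Σλ_ih_i)
Numerator: 0.046×18.7 + 0.055×8.37 + 0.16×1.92 + 0.17×10.4 = 3.396
Denominator: 1 + 0.046×16.3 + 0.055×18.9 + 0.16×36.4 + 0.17×27.7 = 13.32
R = 3.396/13.32 = 0.2549 J/s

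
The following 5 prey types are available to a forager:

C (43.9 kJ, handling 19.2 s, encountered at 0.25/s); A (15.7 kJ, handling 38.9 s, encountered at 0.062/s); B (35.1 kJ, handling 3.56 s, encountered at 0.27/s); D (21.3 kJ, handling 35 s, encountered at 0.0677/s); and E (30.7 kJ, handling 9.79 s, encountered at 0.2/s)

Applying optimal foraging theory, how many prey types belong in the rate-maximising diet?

Rank by E/h (kJ/s): B 9.86, E 3.14, C 2.29, D 0.609, A 0.404. Include each in turn until the next type's E/h falls below the running intake rate.
Rate on top 1: 4.832. E: 3.14 < 4.832 → exclude; stop.
Optimal diet: B — 1 of 5 types.

1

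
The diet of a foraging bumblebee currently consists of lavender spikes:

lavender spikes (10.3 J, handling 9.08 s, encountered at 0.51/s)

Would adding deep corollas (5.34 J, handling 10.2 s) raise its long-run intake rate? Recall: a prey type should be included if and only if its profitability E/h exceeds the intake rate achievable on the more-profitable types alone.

Intake rate on the current diet: R = (0.51×10.3) / (1 + 0.51×9.08) = 5.253/5.631 = 0.9329 J/s.
Profitability of deep corollas: 5.34/10.2 = 0.5235 J/s.
Since 0.5235 < R, time spent handling deep corollas is better spent searching.

No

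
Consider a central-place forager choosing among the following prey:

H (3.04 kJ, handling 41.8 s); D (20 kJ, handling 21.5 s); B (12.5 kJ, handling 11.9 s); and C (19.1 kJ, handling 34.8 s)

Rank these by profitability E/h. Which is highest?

B

Profitability E/h (kJ/s): H = 3.04/41.8 = 0.0727, D = 20/21.5 = 0.93, B = 12.5/11.9 = 1.05, C = 19.1/34.8 = 0.549.
Ranked: B > D > C > H.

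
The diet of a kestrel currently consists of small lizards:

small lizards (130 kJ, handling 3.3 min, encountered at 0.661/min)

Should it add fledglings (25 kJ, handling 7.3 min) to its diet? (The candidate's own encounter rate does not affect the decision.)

On small lizards alone, R = ΣλE/(1+Σλh) = 85.93/3.181 = 27.01 kJ/min.
fledglings: E/h = 25/7.3 = 3.425 kJ/min.
3.425 < 27.01, so adding fledglings would lower the average — exclude it.

No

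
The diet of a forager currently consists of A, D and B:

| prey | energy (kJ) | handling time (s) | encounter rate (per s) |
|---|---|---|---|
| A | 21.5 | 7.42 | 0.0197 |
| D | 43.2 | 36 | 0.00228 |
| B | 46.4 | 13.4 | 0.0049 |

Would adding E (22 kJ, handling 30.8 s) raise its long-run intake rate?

Yes

Intake rate on the current diet: R = (0.0197×21.5 + 0.00228×43.2 + 0.0049×46.4) / (1 + 0.0197×7.42 + 0.00228×36 + 0.0049×13.4) = 0.7494/1.294 = 0.5792 kJ/s.
Profitability of E: 22/30.8 = 0.7143 kJ/s.
Since 0.7143 > R, including E increases the long-run rate.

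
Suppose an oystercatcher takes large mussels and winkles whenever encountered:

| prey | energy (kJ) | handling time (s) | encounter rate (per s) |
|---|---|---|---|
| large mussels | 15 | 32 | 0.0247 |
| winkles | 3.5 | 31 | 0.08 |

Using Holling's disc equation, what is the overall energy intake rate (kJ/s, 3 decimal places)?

0.152 kJ/s

R = (0.0247×15 + 0.08×3.5) / (1 + 0.0247×32 + 0.08×31) = 0.6505/4.27 = 0.1523 kJ/s.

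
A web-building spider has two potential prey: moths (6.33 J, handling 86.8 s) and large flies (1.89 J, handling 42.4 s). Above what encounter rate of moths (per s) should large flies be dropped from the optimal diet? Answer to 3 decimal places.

0.018 per s

Drop large flies once their profitability E₂/h₂ falls below the rate achievable on moths alone: E₂/h₂ = λE₁/(1 + λh₁).
Solve for λ: λE₁h₂ = E₂(1 + λh₁) → λ(E₁h₂ − E₂h₁) = E₂ → λ = E₂/(E₁h₂ − E₂h₁).
λ = 1.89/(6.33×42.4 − 1.89×86.8) = 1.89/104.3 = 0.01811 per s.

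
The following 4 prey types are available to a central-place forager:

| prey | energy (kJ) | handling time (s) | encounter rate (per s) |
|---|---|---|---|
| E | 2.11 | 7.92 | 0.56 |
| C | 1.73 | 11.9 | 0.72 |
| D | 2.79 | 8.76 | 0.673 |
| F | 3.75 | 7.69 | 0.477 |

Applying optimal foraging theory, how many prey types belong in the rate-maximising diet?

E/h in descending order: F 0.488, D 0.318, E 0.266, C 0.145 kJ/s. The optimal diet is the largest prefix of this list for which every included type satisfies E_i/h_i > R on the types above it.
Rate on top 1: 0.3832. D: 0.318 < 0.3832 → exclude; stop.
Optimal diet: F — 1 of 4 types.

1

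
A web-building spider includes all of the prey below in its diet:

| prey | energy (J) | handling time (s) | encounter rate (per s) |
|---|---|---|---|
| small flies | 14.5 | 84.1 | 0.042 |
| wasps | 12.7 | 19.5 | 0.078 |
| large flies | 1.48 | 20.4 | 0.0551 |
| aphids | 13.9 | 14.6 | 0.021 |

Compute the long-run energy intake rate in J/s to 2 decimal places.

R = (0.042×14.5 + 0.078×12.7 + 0.0551×1.48 + 0.021×13.9) / (1 + 0.042×84.1 + 0.078×19.5 + 0.0551×20.4 + 0.021×14.6) = 1.973/7.484 = 0.2636 J/s.

0.26 J/s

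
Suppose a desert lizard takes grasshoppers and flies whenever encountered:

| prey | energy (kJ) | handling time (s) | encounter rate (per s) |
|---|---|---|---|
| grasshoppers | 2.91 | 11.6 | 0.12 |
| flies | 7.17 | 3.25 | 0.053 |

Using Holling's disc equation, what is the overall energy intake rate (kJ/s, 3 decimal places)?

0.284 kJ/s

R = (0.12×2.91 + 0.053×7.17) / (1 + 0.12×11.6 + 0.053×3.25) = 0.7292/2.564 = 0.2844 kJ/s.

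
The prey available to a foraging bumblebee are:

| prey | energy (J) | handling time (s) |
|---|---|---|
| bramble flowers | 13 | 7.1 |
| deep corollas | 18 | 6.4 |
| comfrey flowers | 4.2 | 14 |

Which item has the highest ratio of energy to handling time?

deep corollas

In descending order of E/h:
deep corollas: 18/6.4 = 2.81 J/s
bramble flowers: 13/7.1 = 1.83 J/s
comfrey flowers: 4.2/14 = 0.3 J/s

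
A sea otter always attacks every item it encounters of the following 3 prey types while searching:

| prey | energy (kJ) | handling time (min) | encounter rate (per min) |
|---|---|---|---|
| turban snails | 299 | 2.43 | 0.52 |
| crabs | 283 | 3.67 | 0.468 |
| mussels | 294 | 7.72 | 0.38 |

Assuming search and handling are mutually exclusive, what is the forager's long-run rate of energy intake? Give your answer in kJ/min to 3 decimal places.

R = (0.52×299 + 0.468×283 + 0.38×294) / (1 + 0.52×2.43 + 0.468×3.67 + 0.38×7.72) = 399.6/6.915 = 57.8 kJ/min.

57.796 kJ/min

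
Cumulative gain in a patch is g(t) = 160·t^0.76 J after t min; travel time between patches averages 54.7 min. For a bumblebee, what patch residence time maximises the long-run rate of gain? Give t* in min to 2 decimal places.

173.22 min

Maximise g(t)/(T+t): set derivative to zero → g'(t)(T+t) = g(t).
g'(t) = 0.76·160·t^-0.24. Setting 0.76·160·t^-0.24 = 160·t^0.76/(54.7+t) gives 0.76(54.7+t) = t, so 0.24·t = 0.76×54.7.
t* = 0.76×54.7/0.24 = 173.2 min.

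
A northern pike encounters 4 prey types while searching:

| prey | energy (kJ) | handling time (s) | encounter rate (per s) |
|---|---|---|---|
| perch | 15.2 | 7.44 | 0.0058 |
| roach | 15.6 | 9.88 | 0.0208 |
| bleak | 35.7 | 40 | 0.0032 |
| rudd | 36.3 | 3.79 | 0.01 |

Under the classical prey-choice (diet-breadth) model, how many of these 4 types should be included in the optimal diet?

Rank by E/h (kJ/s): rudd 9.58, perch 2.04, roach 1.58, bleak 0.893. Include each in turn until the next type's E/h falls below the running intake rate.
Rate on top 1: 0.3497. perch: 2.04 > 0.3497 → include.
Rate on top 2: 0.4173. roach: 1.58 > 0.4173 → include.
Rate on top 3: 0.6029. bleak: 0.893 > 0.6029 → include.
Optimal diet: rudd, perch, roach, bleak — 4 of 4 types.

4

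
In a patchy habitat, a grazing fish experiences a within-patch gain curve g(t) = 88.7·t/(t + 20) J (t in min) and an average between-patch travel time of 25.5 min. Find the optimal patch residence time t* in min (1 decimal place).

Optimal t* satisfies g'(t*) = g(t*)/(T + t*).
g'(t) = 88.7·20/(t + 20)². Setting 88.7·20/(t+20)² = 88.7t/[(t+20)(25.5+t)] gives 20(25.5+t) = t(t+20), so t² = 20×25.5 = 510.
t* = √510 = 22.58 min.

22.6 min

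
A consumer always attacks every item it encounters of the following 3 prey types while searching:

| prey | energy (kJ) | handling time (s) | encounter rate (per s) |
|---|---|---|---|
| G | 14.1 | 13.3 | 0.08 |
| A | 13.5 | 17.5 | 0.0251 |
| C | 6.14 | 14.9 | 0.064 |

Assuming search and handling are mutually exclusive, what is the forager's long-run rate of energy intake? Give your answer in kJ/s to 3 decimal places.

R = Σλ_iE_i / (1 + Σλ_ih_i)
Numerator: 0.08×14.1 + 0.0251×13.5 + 0.064×6.14 = 1.86
Denominator: 1 + 0.08×13.3 + 0.0251×17.5 + 0.064×14.9 = 3.457
R = 1.86/3.457 = 0.538 kJ/s

0.538 kJ/s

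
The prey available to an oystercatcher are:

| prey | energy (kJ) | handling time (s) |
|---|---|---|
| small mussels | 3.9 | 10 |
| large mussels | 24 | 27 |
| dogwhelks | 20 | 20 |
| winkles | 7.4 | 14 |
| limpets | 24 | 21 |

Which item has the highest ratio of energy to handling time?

limpets

In descending order of E/h:
limpets: 24/21 = 1.14 kJ/s
dogwhelks: 20/20 = 1 kJ/s
large mussels: 24/27 = 0.889 kJ/s
winkles: 7.4/14 = 0.529 kJ/s
small mussels: 3.9/10 = 0.39 kJ/s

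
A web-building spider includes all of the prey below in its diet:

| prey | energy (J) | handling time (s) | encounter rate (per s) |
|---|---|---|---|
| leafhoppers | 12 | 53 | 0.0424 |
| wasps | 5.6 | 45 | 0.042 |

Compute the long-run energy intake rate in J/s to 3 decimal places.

0.145 J/s

Energy encountered per unit search time: 0.0424×12 + 0.042×5.6 = 0.744 J/s.
Handling time per unit search time: 0.0424×53 + 0.042×45 = 4.137.
Rate = 0.744/(1 + 4.137) = 0.1448 J/s.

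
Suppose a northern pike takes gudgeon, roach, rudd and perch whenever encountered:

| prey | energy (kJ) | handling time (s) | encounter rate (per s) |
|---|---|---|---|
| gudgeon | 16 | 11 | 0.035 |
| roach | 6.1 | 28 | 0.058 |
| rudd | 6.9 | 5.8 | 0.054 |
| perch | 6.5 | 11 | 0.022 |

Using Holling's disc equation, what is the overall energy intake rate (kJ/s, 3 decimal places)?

R = (0.035×16 + 0.058×6.1 + 0.054×6.9 + 0.022×6.5) / (1 + 0.035×11 + 0.058×28 + 0.054×5.8 + 0.022×11) = 1.429/3.564 = 0.401 kJ/s.

0.401 kJ/s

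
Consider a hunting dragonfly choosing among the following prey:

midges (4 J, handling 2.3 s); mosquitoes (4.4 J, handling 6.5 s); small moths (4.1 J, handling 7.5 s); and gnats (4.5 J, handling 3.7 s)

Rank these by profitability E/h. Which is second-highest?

gnats

Profitability E/h (J/s): midges = 4/2.3 = 1.74, mosquitoes = 4.4/6.5 = 0.677, small moths = 4.1/7.5 = 0.547, gnats = 4.5/3.7 = 1.22.
Ranked: midges > gnats > mosquitoes > small moths.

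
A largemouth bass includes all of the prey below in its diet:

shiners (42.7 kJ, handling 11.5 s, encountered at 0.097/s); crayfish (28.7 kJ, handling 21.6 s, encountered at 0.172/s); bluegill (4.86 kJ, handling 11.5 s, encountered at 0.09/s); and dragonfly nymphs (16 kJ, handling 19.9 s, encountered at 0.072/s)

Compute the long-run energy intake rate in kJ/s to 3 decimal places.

Energy encountered per unit search time: 0.097×42.7 + 0.172×28.7 + 0.09×4.86 + 0.072×16 = 10.67 kJ/s.
Handling time per unit search time: 0.097×11.5 + 0.172×21.6 + 0.09×11.5 + 0.072×19.9 = 7.299.
Rate = 10.67/(1 + 7.299) = 1.285 kJ/s.

1.285 kJ/s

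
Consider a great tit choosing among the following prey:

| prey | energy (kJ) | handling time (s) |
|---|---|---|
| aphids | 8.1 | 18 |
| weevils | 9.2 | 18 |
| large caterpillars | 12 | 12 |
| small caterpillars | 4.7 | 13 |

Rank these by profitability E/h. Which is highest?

large caterpillars

In descending order of E/h:
large caterpillars: 12/12 = 1 kJ/s
weevils: 9.2/18 = 0.511 kJ/s
aphids: 8.1/18 = 0.45 kJ/s
small caterpillars: 4.7/13 = 0.362 kJ/s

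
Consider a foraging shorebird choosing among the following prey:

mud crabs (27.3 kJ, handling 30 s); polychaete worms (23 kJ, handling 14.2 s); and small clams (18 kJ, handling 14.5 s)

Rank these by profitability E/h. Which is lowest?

In descending order of E/h:
polychaete worms: 23/14.2 = 1.62 kJ/s
small clams: 18/14.5 = 1.24 kJ/s
mud crabs: 27.3/30 = 0.91 kJ/s

mud crabs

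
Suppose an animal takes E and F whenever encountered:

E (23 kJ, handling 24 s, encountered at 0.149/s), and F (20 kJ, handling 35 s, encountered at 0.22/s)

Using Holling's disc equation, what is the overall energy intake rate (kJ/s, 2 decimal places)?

0.64 kJ/s

R = Σλ_iE_i / (1 + Σλ_ih_i)
Numerator: 0.149×23 + 0.22×20 = 7.827
Denominator: 1 + 0.149×24 + 0.22×35 = 12.28
R = 7.827/12.28 = 0.6376 kJ/s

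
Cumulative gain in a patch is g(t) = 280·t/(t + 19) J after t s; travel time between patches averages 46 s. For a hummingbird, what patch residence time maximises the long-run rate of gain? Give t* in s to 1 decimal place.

Maximise g(t)/(T+t): set derivative to zero → g'(t)(T+t) = g(t).
g'(t) = 280·19/(t + 19)². Setting 280·19/(t+19)² = 280t/[(t+19)(46+t)] gives 19(46+t) = t(t+19), so t² = 19×46 = 874.
t* = √874 = 29.56 s.

29.6 s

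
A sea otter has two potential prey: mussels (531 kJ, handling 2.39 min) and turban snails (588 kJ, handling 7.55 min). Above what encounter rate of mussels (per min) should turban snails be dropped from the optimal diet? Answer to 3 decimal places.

0.226 per min

At the threshold, the rate on mussels alone equals the profitability of turban snails: λ·531/(1 + λ·2.39) = 588/7.55 = 77.88.
Rearranging, λ(531 − 77.88×2.39) = 77.88, so λ = 77.88/344.9 = 0.2258 per min.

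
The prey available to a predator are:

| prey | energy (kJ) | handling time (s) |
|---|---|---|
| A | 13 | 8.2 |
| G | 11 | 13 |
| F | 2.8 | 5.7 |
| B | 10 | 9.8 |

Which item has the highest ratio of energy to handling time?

Profitability E/h (kJ/s): A = 13/8.2 = 1.59, G = 11/13 = 0.846, F = 2.8/5.7 = 0.491, B = 10/9.8 = 1.02.
Ranked: A > B > G > F.

A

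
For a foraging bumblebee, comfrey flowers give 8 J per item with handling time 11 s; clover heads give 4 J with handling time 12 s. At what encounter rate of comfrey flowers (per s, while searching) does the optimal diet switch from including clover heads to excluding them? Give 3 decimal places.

At the threshold, the rate on comfrey flowers alone equals the profitability of clover heads: λ·8/(1 + λ·11) = 4/12 = 0.3333.
Rearranging, λ(8 − 0.3333×11) = 0.3333, so λ = 0.3333/4.333 = 0.07692 per s.

0.077 per s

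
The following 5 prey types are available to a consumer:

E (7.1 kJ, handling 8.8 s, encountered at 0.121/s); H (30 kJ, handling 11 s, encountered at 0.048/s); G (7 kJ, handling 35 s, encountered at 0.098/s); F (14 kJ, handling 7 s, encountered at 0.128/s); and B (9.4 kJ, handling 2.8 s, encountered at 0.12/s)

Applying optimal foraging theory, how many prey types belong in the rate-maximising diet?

3

E/h in descending order: B 3.36, H 2.73, F 2, E 0.807, G 0.2 kJ/s. The optimal diet is the largest prefix of this list for which every included type satisfies E_i/h_i > R on the types above it.
Rate on top 1: 0.8443. H: 2.73 > 0.8443 → include.
Rate on top 2: 1.378. F: 2 > 1.378 → include.
Rate on top 3: 1.58. E: 0.807 < 1.58 → exclude; stop.
Optimal diet: B, H, F — 3 of 5 types.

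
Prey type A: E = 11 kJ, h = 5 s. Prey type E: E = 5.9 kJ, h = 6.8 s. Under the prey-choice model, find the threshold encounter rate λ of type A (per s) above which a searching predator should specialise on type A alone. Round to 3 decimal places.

0.130 per s

Drop type E once their profitability E₂/h₂ falls below the rate achievable on type A alone: E₂/h₂ = λE₁/(1 + λh₁).
Solve for λ: λE₁h₂ = E₂(1 + λh₁) → λ(E₁h₂ − E₂h₁) = E₂ → λ = E₂/(E₁h₂ − E₂h₁).
λ = 5.9/(11×6.8 − 5.9×5) = 5.9/45.3 = 0.1302 per s.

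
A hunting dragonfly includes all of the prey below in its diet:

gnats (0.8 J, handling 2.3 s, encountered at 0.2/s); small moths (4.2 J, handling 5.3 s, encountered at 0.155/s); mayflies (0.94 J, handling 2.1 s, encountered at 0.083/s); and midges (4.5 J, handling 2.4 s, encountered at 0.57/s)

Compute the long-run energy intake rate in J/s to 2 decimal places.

0.90 J/s

R = Σλ_iE_i / (1 + Σλ_ih_i)
Numerator: 0.2×0.8 + 0.155×4.2 + 0.083×0.94 + 0.57×4.5 = 3.454
Denominator: 1 + 0.2×2.3 + 0.155×5.3 + 0.083×2.1 + 0.57×2.4 = 3.824
R = 3.454/3.824 = 0.9033 J/s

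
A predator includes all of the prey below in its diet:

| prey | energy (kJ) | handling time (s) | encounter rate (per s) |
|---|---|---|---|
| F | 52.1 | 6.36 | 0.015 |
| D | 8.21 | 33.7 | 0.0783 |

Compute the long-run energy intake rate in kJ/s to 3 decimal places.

0.381 kJ/s

R = Σλ_iE_i / (1 + Σλ_ih_i)
Numerator: 0.015×52.1 + 0.0783×8.21 = 1.424
Denominator: 1 + 0.015×6.36 + 0.0783×33.7 = 3.734
R = 1.424/3.734 = 0.3814 kJ/s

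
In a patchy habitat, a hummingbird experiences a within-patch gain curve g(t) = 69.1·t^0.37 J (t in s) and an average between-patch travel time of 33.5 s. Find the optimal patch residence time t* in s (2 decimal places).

19.67 s

Maximise g(t)/(T+t): set derivative to zero → g'(t)(T+t) = g(t).
g'(t) = 0.37·69.1·t^-0.63. Setting 0.37·69.1·t^-0.63 = 69.1·t^0.37/(33.5+t) gives 0.37(33.5+t) = t, so 0.63·t = 0.37×33.5.
t* = 0.37×33.5/0.63 = 19.67 s.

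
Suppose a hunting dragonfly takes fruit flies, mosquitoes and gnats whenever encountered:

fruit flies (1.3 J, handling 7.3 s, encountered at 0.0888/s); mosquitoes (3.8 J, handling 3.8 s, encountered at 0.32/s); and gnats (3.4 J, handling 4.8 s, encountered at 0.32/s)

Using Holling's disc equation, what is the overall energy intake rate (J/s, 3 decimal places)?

0.550 J/s

R = (0.0888×1.3 + 0.32×3.8 + 0.32×3.4) / (1 + 0.0888×7.3 + 0.32×3.8 + 0.32×4.8) = 2.419/4.4 = 0.5498 J/s.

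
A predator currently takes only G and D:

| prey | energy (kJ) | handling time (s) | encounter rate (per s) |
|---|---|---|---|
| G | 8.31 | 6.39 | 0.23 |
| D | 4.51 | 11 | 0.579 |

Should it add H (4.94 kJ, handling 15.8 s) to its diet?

No

Current rate: (0.23×8.31 + 0.579×4.51)/(1 + 0.23×6.39 + 0.579×11) = 0.5117 kJ/s.
Profitability of H: 4.94/15.8 = 0.3127 kJ/s.
0.3127 < 0.5117, so adding H would lower the average — exclude it.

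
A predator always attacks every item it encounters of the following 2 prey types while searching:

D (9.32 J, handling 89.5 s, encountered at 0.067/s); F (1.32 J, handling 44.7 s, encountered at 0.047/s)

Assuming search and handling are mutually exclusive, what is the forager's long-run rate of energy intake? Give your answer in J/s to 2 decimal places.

0.08 J/s

R = (0.067×9.32 + 0.047×1.32) / (1 + 0.067×89.5 + 0.047×44.7) = 0.6865/9.097 = 0.07546 J/s.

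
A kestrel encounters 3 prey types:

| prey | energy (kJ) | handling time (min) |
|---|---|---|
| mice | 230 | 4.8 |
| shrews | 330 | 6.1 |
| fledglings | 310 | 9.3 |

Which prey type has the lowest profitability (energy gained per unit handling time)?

Profitability E/h (kJ/min): mice = 230/4.8 = 47.9, shrews = 330/6.1 = 54.1, fledglings = 310/9.3 = 33.3.
Ranked: shrews > mice > fledglings.

fledglings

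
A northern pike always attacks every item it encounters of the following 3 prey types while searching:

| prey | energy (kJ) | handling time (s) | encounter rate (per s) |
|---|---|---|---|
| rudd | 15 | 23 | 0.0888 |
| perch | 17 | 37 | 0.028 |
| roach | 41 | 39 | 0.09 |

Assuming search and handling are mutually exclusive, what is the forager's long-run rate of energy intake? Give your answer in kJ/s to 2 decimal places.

0.72 kJ/s

R = (0.0888×15 + 0.028×17 + 0.09×41) / (1 + 0.0888×23 + 0.028×37 + 0.09×39) = 5.498/7.588 = 0.7245 kJ/s.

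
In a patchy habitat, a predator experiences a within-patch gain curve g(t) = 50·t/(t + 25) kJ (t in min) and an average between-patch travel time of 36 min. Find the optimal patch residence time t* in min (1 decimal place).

30.0 min

Maximise g(t)/(T+t): set derivative to zero → g'(t)(T+t) = g(t).
g'(t) = 50·25/(t + 25)². Setting 50·25/(t+25)² = 50t/[(t+25)(36+t)] gives 25(36+t) = t(t+25), so t² = 25×36 = 900.
t* = √900 = 30 min.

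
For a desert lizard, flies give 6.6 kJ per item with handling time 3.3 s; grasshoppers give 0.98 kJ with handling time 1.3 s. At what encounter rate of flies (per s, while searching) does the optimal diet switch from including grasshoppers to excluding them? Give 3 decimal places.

The zero-one rule: include grasshoppers iff E₂/h₂ > λE₁/(1+λh₁). Equality gives the switch point.
λE₁h₂ = E₂ + λE₂h₁ ⇒ λ = E₂/(E₁h₂ − E₂h₁) = 0.98/(8.58 − 3.234) = 0.1833 per s.

0.183 per s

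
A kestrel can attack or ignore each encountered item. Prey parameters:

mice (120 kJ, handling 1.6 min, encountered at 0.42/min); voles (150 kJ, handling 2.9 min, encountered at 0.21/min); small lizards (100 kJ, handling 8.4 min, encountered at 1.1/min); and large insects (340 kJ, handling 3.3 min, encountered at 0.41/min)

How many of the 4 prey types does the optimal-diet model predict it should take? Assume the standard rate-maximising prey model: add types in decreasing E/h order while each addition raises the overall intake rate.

Profitabilities (E/h, kJ/min): large insects 103, mice 75, voles 51.7, small lizards 11.9. Add prey in this order while the next type's profitability exceeds the intake rate on those already taken.
Rate on top 1: 59.24. mice: 75 > 59.24 → include.
Rate on top 2: 62.74. voles: 51.7 < 62.74 → exclude; stop.
Optimal diet: large insects, mice — 2 of 4 types.

2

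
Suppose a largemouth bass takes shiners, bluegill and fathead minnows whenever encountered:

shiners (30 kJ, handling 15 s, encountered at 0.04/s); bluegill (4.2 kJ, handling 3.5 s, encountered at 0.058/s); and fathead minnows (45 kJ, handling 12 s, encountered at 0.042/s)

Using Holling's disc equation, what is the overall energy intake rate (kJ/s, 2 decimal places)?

R = (0.04×30 + 0.058×4.2 + 0.042×45) / (1 + 0.04×15 + 0.058×3.5 + 0.042×12) = 3.334/2.307 = 1.445 kJ/s.

1.44 kJ/s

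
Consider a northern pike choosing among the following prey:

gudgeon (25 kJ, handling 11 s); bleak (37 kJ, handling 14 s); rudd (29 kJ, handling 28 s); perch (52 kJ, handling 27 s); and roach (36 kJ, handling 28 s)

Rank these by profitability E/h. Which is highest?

bleak

Profitability E/h (kJ/s): gudgeon = 25/11 = 2.27, bleak = 37/14 = 2.64, rudd = 29/28 = 1.04, perch = 52/27 = 1.93, roach = 36/28 = 1.29.
Ranked: bleak > gudgeon > perch > roach > rudd.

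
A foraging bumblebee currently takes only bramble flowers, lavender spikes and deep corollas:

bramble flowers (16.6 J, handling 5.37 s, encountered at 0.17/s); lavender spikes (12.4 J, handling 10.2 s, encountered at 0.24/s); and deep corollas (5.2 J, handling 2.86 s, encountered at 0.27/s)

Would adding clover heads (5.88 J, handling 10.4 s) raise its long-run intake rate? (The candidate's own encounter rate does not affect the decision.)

No

Intake rate on the current diet: R = (0.17×16.6 + 0.24×12.4 + 0.27×5.2) / (1 + 0.17×5.37 + 0.24×10.2 + 0.27×2.86) = 7.202/5.133 = 1.403 J/s.
Profitability of clover heads: 5.88/10.4 = 0.5654 J/s.
Since 0.5654 < R, time spent handling clover heads is better spent searching.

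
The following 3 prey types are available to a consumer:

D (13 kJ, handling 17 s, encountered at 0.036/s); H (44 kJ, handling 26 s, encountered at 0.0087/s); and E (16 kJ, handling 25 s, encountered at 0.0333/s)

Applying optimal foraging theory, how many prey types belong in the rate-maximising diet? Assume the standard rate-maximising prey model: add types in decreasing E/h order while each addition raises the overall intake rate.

3

Rank by E/h (kJ/s): H 1.69, D 0.765, E 0.64. Include each in turn until the next type's E/h falls below the running intake rate.
Rate on top 1: 0.3122. D: 0.765 > 0.3122 → include.
Rate on top 2: 0.4628. E: 0.64 > 0.4628 → include.
Optimal diet: H, D, E — 3 of 3 types.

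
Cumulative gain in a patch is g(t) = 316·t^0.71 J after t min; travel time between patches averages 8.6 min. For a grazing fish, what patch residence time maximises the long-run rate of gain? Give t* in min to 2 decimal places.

21.06 min

By the marginal value theorem, leave when the instantaneous gain rate g'(t) equals the habitat-wide average g(t)/(T + t).
g'(t) = 0.71·316·t^-0.29. Setting 0.71·316·t^-0.29 = 316·t^0.71/(8.6+t) gives 0.71(8.6+t) = t, so 0.29·t = 0.71×8.6.
t* = 0.71×8.6/0.29 = 21.06 min.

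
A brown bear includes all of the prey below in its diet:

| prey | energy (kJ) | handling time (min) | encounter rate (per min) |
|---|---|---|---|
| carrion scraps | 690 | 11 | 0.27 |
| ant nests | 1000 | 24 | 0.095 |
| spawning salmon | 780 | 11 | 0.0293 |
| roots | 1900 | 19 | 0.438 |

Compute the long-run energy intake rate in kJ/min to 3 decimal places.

76.295 kJ/min

R = (0.27×690 + 0.095×1000 + 0.0293×780 + 0.438×1900) / (1 + 0.27×11 + 0.095×24 + 0.0293×11 + 0.438×19) = 1136/14.89 = 76.29 kJ/min.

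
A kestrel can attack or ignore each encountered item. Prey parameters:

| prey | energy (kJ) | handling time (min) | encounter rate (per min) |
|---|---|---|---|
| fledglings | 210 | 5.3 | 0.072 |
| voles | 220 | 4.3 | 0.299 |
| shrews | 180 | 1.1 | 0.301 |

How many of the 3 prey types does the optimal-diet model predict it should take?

2

Profitabilities (E/h, kJ/min): shrews 164, voles 51.2, fledglings 39.6. Add prey in this order while the next type's profitability exceeds the intake rate on those already taken.
Rate on top 1: 40.7. voles: 51.2 > 40.7 → include.
Rate on top 2: 45.84. fledglings: 39.6 < 45.84 → exclude; stop.
Optimal diet: shrews, voles — 2 of 3 types.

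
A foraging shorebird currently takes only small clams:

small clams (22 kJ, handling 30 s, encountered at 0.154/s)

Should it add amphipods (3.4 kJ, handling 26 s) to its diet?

No

On small clams alone, R = ΣλE/(1+Σλh) = 3.388/5.62 = 0.6028 kJ/s.
Profitability of amphipods: 3.4/26 = 0.1308 kJ/s.
0.1308 < 0.6028, so adding amphipods would lower the average — exclude it.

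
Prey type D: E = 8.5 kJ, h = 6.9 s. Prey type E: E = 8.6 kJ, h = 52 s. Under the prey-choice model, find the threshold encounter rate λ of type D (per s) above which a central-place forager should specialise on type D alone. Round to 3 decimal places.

0.022 per s

The zero-one rule: include type E iff E₂/h₂ > λE₁/(1+λh₁). Equality gives the switch point.
λE₁h₂ = E₂ + λE₂h₁ ⇒ λ = E₂/(E₁h₂ − E₂h₁) = 8.6/(442 − 59.34) = 0.02247 per s.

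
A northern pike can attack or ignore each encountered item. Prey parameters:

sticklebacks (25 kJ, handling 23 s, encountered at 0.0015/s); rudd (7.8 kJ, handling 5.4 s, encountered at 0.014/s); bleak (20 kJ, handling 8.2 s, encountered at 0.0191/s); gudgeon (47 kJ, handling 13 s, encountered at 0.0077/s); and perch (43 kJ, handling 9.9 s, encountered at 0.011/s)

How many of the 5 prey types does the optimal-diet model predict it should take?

5

Profitabilities (E/h, kJ/s): perch 4.34, gudgeon 3.62, bleak 2.44, rudd 1.44, sticklebacks 1.09. Add prey in this order while the next type's profitability exceeds the intake rate on those already taken.
Rate on top 1: 0.4265. gudgeon: 3.62 > 0.4265 → include.
Rate on top 2: 0.6906. bleak: 2.44 > 0.6906 → include.
Rate on top 3: 0.8911. rudd: 1.44 > 0.8911 → include.
Rate on top 4: 0.9201. sticklebacks: 1.09 > 0.9201 → include.
Optimal diet: perch, gudgeon, bleak, rudd, sticklebacks — 5 of 5 types.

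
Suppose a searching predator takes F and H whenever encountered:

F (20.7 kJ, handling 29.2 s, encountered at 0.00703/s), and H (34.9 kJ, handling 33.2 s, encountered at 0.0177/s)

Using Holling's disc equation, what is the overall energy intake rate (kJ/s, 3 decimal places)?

Energy encountered per unit search time: 0.00703×20.7 + 0.0177×34.9 = 0.7633 kJ/s.
Handling time per unit search time: 0.00703×29.2 + 0.0177×33.2 = 0.7929.
Rate = 0.7633/(1 + 0.7929) = 0.4257 kJ/s.

0.426 kJ/s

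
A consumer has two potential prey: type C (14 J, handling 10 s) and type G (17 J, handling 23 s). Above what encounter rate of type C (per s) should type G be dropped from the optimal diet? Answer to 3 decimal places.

0.112 per s

Drop type G once their profitability E₂/h₂ falls below the rate achievable on type C alone: E₂/h₂ = λE₁/(1 + λh₁).
Solve for λ: λE₁h₂ = E₂(1 + λh₁) → λ(E₁h₂ − E₂h₁) = E₂ → λ = E₂/(E₁h₂ − E₂h₁).
λ = 17/(14×23 − 17×10) = 17/152 = 0.1118 per s.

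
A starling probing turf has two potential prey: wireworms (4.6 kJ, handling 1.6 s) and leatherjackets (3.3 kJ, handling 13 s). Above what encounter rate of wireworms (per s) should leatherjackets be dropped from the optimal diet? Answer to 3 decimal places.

At the threshold, the rate on wireworms alone equals the profitability of leatherjackets: λ·4.6/(1 + λ·1.6) = 3.3/13 = 0.2538.
Rearranging, λ(4.6 − 0.2538×1.6) = 0.2538, so λ = 0.2538/4.194 = 0.06053 per s.

0.061 per s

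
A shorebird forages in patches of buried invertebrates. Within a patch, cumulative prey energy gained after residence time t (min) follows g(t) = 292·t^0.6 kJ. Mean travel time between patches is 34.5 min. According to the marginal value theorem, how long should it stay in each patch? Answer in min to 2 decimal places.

Optimal t* satisfies g'(t*) = g(t*)/(T + t*).
g'(t) = 0.6·292·t^-0.4. Setting 0.6·292·t^-0.4 = 292·t^0.6/(34.5+t) gives 0.6(34.5+t) = t, so 0.40·t = 0.6×34.5.
t* = 0.6×34.5/0.40 = 51.75 min.

51.75 min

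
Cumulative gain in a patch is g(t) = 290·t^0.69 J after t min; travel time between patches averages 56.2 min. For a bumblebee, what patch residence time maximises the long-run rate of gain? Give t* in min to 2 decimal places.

125.09 min

Maximise g(t)/(T+t): set derivative to zero → g'(t)(T+t) = g(t).
g'(t) = 0.69·290·t^-0.31. Setting 0.69·290·t^-0.31 = 290·t^0.69/(56.2+t) gives 0.69(56.2+t) = t, so 0.31·t = 0.69×56.2.
t* = 0.69×56.2/0.31 = 125.1 min.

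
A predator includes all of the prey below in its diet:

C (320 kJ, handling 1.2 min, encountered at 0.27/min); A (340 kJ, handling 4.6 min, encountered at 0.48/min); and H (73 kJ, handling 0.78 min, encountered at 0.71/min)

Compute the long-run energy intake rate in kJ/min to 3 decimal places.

Energy encountered per unit search time: 0.27×320 + 0.48×340 + 0.71×73 = 301.4 kJ/min.
Handling time per unit search time: 0.27×1.2 + 0.48×4.6 + 0.71×0.78 = 3.086.
Rate = 301.4/(1 + 3.086) = 73.78 kJ/min.

73.775 kJ/min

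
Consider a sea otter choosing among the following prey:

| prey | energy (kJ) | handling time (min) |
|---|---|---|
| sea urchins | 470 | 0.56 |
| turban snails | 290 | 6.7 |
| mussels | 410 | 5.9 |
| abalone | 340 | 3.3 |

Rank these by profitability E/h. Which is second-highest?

abalone

Profitability E/h (kJ/min): sea urchins = 470/0.56 = 839, turban snails = 290/6.7 = 43.3, mussels = 410/5.9 = 69.5, abalone = 340/3.3 = 103.
Ranked: sea urchins > abalone > mussels > turban snails.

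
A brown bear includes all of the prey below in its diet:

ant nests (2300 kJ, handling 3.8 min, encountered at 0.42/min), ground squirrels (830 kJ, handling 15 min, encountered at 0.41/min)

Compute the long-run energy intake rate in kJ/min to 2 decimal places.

Energy encountered per unit search time: 0.42×2300 + 0.41×830 = 1306 kJ/min.
Handling time per unit search time: 0.42×3.8 + 0.41×15 = 7.746.
Rate = 1306/(1 + 7.746) = 149.4 kJ/min.

149.36 kJ/min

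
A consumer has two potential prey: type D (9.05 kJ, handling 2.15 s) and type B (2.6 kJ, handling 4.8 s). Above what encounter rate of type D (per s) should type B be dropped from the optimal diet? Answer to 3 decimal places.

0.069 per s

The zero-one rule: include type B iff E₂/h₂ > λE₁/(1+λh₁). Equality gives the switch point.
λE₁h₂ = E₂ + λE₂h₁ ⇒ λ = E₂/(E₁h₂ − E₂h₁) = 2.6/(43.44 − 5.59) = 0.06869 per s.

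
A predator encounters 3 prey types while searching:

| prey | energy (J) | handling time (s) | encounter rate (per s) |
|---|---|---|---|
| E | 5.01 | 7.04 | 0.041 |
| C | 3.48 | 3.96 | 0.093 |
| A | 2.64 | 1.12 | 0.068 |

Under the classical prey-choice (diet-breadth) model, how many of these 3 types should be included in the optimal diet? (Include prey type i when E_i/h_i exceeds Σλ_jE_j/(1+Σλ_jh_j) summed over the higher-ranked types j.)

E/h in descending order: A 2.36, C 0.879, E 0.712 J/s. The optimal diet is the largest prefix of this list for which every included type satisfies E_i/h_i > R on the types above it.
Rate on top 1: 0.1668. C: 0.879 > 0.1668 → include.
Rate on top 2: 0.3483. E: 0.712 > 0.3483 → include.
Optimal diet: A, C, E — 3 of 3 types.

3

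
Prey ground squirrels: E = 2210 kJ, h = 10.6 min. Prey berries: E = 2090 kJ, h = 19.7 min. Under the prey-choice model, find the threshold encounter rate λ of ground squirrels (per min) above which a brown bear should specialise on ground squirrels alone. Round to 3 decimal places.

Drop berries once their profitability E₂/h₂ falls below the rate achievable on ground squirrels alone: E₂/h₂ = λE₁/(1 + λh₁).
Solve for λ: λE₁h₂ = E₂(1 + λh₁) → λ(E₁h₂ − E₂h₁) = E₂ → λ = E₂/(E₁h₂ − E₂h₁).
λ = 2090/(2210×19.7 − 2090×10.6) = 2090/2.138e+04 = 0.09774 per min.

0.098 per min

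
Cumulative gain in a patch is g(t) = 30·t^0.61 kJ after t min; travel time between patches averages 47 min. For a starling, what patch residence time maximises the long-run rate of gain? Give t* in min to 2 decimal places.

Maximise g(t)/(T+t): set derivative to zero → g'(t)(T+t) = g(t).
g'(t) = 0.61·30·t^-0.39. Setting 0.61·30·t^-0.39 = 30·t^0.61/(47+t) gives 0.61(47+t) = t, so 0.39·t = 0.61×47.
t* = 0.61×47/0.39 = 73.51 min.

73.51 min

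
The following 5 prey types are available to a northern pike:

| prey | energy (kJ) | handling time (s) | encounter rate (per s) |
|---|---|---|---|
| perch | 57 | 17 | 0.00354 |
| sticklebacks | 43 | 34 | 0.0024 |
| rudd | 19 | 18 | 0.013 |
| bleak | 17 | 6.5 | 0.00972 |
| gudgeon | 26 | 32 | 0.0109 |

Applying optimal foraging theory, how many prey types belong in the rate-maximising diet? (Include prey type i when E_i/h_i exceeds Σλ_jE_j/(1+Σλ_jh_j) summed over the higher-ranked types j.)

Profitabilities (E/h, kJ/s): perch 3.35, bleak 2.62, sticklebacks 1.26, rudd 1.06, gudgeon 0.812. Add prey in this order while the next type's profitability exceeds the intake rate on those already taken.
Rate on top 1: 0.1903. bleak: 2.62 > 0.1903 → include.
Rate on top 2: 0.3267. sticklebacks: 1.26 > 0.3267 → include.
Rate on top 3: 0.3902. rudd: 1.06 > 0.3902 → include.
Rate on top 4: 0.4984. gudgeon: 0.812 > 0.4984 → include.
Optimal diet: perch, bleak, sticklebacks, rudd, gudgeon — 5 of 5 types.

5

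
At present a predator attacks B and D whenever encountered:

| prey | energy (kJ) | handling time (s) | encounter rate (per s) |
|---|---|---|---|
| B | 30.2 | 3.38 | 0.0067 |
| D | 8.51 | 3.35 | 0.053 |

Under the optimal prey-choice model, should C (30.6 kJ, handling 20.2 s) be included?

Current rate: (0.0067×30.2 + 0.053×8.51)/(1 + 0.0067×3.38 + 0.053×3.35) = 0.5444 kJ/s.
C: E/h = 30.6/20.2 = 1.515 kJ/s.
1.515 > 0.5444, so adding C raises the average — include it.

Yes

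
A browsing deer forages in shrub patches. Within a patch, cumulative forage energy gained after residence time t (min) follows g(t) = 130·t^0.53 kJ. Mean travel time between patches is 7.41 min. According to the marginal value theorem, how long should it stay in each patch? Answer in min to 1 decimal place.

8.4 min

By the marginal value theorem, leave when the instantaneous gain rate g'(t) equals the habitat-wide average g(t)/(T + t).
g'(t) = 0.53·130·t^-0.47. Setting 0.53·130·t^-0.47 = 130·t^0.53/(7.41+t) gives 0.53(7.41+t) = t, so 0.47·t = 0.53×7.41.
t* = 0.53×7.41/0.47 = 8.356 min.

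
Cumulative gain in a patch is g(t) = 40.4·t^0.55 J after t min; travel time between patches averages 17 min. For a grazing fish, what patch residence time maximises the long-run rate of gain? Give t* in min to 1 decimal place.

Maximise g(t)/(T+t): set derivative to zero → g'(t)(T+t) = g(t).
g'(t) = 0.55·40.4·t^-0.45. Setting 0.55·40.4·t^-0.45 = 40.4·t^0.55/(17+t) gives 0.55(17+t) = t, so 0.45·t = 0.55×17.
t* = 0.55×17/0.45 = 20.78 min.

20.8 min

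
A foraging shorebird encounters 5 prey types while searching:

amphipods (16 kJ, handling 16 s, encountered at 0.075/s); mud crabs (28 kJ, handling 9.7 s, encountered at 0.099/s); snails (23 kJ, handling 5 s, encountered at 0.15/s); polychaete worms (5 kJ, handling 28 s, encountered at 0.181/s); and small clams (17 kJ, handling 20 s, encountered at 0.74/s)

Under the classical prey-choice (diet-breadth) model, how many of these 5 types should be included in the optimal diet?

E/h in descending order: snails 4.6, mud crabs 2.89, amphipods 1, small clams 0.85, polychaete worms 0.179 kJ/s. The optimal diet is the largest prefix of this list for which every included type satisfies E_i/h_i > R on the types above it.
Rate on top 1: 1.971. mud crabs: 2.89 > 1.971 → include.
Rate on top 2: 2.296. amphipods: 1 < 2.296 → exclude; stop.
Optimal diet: snails, mud crabs — 2 of 5 types.

2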